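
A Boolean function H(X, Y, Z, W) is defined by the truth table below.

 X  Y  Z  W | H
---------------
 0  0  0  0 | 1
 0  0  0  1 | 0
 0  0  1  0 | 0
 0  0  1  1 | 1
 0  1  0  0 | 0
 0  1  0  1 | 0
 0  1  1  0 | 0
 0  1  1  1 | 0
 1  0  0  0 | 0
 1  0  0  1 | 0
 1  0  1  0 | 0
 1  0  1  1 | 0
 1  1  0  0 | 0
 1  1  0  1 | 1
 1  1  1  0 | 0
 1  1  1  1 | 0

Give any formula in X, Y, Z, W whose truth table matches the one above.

H(X, Y, Z, W) = ((((NOT X AND NOT Y) AND NOT Z) AND NOT W) OR (((NOT X AND NOT Y) AND Z) AND W)) OR (((X AND Y) AND NOT Z) AND W)

Collect the rows where H=1 — (0,0,0,0), (0,0,1,1), (1,1,0,1) — and write one minterm per row: ¬X·¬Y·¬Z·¬W, ¬X·¬Y·Z·W, X·Y·¬Z·W. Their union (logical OR) reproduces the table exactly.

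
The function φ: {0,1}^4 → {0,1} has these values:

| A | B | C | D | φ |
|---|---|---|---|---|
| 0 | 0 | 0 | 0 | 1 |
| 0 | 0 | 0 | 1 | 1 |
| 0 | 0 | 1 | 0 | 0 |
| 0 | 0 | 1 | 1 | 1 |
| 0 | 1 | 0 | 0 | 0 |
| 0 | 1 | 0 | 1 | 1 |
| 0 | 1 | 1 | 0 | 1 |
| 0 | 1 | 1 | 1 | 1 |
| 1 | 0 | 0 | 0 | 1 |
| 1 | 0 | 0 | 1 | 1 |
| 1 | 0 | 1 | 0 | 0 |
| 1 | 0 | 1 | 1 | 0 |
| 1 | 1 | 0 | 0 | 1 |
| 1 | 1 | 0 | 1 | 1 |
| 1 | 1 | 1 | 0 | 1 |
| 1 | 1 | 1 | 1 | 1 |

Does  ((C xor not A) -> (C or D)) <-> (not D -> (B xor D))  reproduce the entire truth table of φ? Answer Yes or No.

No

Check the formula against φ row by row:
  A=0, B=0, C=0, D=0: formula gives 1, φ = 1 ✓
  A=0, B=0, C=0, D=1: formula gives 1, φ = 1 ✓
  A=0, B=0, C=1, D=0: formula gives 0, φ = 0 ✓
  A=0, B=0, C=1, D=1: formula gives 1, φ = 1 ✓
  …
  A=1, B=0, C=0, D=0: formula gives 0, but φ = 1 ✗
Row (1,0,0,0) is a counterexample, so the formula is not equivalent to φ.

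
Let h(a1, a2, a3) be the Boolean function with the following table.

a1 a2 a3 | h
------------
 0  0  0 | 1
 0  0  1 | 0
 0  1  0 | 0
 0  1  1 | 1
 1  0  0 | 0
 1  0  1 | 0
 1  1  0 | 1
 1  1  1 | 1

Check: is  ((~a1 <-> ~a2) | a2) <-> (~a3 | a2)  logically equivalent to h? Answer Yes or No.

No

Test each input against both h and the formula:
  a1=0, a2=0, a3=0: formula gives 1, h = 1 ✓
  a1=0, a2=0, a3=1: formula gives 0, h = 0 ✓
  a1=0, a2=1, a3=0: formula gives 1, but h = 0 ✗
A single disagreement suffices: at (0,1,0) they differ, so the formula does not compute h.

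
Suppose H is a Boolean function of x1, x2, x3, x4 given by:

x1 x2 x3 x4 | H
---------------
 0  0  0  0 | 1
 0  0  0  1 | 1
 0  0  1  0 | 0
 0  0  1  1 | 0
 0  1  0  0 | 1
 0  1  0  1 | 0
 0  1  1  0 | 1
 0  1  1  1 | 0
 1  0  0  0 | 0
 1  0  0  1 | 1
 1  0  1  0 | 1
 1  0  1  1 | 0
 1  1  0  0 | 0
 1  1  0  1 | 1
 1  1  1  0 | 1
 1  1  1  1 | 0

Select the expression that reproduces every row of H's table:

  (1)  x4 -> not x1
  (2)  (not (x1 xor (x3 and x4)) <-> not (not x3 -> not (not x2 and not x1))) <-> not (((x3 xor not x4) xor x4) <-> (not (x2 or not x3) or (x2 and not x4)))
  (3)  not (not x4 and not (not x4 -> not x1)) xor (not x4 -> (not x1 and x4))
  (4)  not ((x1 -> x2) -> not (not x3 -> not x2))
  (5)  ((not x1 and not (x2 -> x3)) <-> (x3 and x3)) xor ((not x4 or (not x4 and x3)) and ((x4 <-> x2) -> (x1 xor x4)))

5

(1) fails at (0,0,1,0): the formula yields 1, H is 0.
(2) fails at (0,0,1,1): the formula yields 1, H is 0.
(3) fails at (0,0,0,1): the formula yields 0, H is 1.
(4) fails at (0,0,1,0): the formula yields 1, H is 0.
Only (5) survives; checking it on all 16 rows confirms it matches H.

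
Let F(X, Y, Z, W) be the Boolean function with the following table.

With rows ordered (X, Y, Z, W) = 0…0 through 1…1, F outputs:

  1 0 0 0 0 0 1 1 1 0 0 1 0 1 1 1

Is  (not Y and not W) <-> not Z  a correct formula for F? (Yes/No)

Evaluate (not Y and not W) <-> not Z on each row and compare to F:
  X=0, Y=0, Z=0, W=0: formula gives 1, F = 1 ✓
  X=0, Y=0, Z=0, W=1: formula gives 0, F = 0 ✓
  X=0, Y=0, Z=1, W=0: formula gives 0, F = 0 ✓
  X=0, Y=0, Z=1, W=1: formula gives 1, but F = 0 ✗
Since they disagree at (0,0,1,1), the expression is not a correct formula for F.

No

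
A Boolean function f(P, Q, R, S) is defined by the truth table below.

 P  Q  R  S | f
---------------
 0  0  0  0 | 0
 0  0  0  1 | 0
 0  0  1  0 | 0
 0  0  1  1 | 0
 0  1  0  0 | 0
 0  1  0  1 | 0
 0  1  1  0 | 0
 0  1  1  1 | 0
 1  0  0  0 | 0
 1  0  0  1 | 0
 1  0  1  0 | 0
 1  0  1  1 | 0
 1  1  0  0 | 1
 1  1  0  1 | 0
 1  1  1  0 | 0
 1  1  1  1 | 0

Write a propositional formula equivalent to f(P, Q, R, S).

f(P, Q, R, S) = ((P & Q) & ~R) & ~S

Only row (1,1,0,0) gives 1. That row's minterm P·Q·¬R·¬S is f directly.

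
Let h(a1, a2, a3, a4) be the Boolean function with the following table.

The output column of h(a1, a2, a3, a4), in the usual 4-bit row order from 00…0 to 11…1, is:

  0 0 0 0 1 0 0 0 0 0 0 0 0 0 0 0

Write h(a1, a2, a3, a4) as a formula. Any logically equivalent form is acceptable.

Only row (0,1,0,0) gives 1. That row's minterm ¬a1·a2·¬a3·¬a4 is h directly.

h(a1, a2, a3, a4) = ((NOT a1 AND a2) AND NOT a3) AND NOT a4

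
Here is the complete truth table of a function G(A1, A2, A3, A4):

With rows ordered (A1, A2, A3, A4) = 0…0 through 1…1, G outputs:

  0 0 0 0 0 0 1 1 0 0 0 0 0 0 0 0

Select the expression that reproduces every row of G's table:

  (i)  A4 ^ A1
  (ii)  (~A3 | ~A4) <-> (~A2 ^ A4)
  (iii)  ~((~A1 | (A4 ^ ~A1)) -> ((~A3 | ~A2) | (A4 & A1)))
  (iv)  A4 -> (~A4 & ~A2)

iii

(i): at (0,0,0,1) it gives 1, but G = 0 — eliminated.
(ii): at (0,0,0,0) it gives 1, but G = 0 — eliminated.
(iv): at (0,0,0,0) it gives 1, but G = 0 — eliminated.
That leaves (iii). Evaluating it on every row reproduces the table of G exactly.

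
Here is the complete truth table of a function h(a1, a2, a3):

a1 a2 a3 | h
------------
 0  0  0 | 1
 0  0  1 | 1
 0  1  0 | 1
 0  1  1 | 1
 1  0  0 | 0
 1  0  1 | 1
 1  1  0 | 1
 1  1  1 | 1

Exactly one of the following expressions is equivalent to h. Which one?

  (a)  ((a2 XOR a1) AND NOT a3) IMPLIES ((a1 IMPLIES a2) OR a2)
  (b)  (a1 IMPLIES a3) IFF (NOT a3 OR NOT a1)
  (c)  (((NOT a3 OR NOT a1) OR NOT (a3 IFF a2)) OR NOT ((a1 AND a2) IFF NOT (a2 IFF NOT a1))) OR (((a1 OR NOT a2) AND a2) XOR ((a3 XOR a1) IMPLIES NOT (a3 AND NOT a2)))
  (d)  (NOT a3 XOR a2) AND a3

a

(b) disagrees with h on (1,0,1) (formula → 0, table → 1); rule it out.
(c) disagrees with h on (1,0,0) (formula → 1, table → 0); rule it out.
(d) disagrees with h on (0,0,0) (formula → 0, table → 1); rule it out.
Only (a) survives; checking it on all 8 rows confirms it matches h.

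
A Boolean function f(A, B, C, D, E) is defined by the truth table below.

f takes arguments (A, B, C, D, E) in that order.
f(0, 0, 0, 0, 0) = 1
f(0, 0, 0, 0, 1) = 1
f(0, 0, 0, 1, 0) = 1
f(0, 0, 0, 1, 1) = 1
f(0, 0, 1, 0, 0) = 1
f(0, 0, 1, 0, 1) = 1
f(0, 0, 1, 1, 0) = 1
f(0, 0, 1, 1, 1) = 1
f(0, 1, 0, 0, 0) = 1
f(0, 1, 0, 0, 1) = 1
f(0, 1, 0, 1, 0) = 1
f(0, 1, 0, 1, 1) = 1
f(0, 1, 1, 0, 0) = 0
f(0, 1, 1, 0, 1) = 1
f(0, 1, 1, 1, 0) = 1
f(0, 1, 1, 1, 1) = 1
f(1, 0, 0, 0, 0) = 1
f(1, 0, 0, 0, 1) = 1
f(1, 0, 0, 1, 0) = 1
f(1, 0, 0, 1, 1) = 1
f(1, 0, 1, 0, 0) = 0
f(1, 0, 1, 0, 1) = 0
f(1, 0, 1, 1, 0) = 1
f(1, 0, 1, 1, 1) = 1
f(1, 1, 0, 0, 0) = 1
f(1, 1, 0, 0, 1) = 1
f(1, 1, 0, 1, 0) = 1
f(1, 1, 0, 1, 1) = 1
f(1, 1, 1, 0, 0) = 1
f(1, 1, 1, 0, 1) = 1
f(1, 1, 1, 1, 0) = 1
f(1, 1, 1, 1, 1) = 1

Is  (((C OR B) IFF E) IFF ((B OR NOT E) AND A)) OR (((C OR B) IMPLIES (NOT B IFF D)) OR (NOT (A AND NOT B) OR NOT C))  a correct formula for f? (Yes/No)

Test each input against both f and the formula:
  A=0, B=0, C=0, D=0, E=0: formula gives 1, f = 1 ✓
  A=0, B=0, C=0, D=0, E=1: formula gives 1, f = 1 ✓
  A=0, B=0, C=0, D=1, E=0: formula gives 1, f = 1 ✓
  A=0, B=0, C=0, D=1, E=1: formula gives 1, f = 1 ✓
  …
  A=0, B=1, C=1, D=0, E=0: formula gives 1, but f = 0 ✗
A single disagreement suffices: at (0,1,1,0,0) they differ, so the formula does not compute f.

No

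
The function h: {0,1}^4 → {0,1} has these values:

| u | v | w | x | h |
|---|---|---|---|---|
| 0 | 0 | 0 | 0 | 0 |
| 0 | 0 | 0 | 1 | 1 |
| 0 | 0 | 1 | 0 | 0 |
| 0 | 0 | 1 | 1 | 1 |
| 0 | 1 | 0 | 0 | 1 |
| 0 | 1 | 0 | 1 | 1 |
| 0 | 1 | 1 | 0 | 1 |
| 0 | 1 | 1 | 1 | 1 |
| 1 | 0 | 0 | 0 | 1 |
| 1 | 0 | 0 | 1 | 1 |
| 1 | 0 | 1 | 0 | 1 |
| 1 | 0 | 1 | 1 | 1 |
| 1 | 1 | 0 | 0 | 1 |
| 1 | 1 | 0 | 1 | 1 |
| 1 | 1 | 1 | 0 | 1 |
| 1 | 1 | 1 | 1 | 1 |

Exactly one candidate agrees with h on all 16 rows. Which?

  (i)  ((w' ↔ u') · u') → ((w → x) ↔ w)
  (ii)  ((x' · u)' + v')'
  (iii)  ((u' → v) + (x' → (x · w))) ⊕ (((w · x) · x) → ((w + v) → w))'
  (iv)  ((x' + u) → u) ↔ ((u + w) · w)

(i): at (0,0,0,1) it gives 0, but h = 1 — eliminated.
(ii): at (0,0,0,1) it gives 0, but h = 1 — eliminated.
(iv): at (0,0,0,0) it gives 1, but h = 0 — eliminated.
Only (iii) survives; checking it on all 16 rows confirms it matches h.

iii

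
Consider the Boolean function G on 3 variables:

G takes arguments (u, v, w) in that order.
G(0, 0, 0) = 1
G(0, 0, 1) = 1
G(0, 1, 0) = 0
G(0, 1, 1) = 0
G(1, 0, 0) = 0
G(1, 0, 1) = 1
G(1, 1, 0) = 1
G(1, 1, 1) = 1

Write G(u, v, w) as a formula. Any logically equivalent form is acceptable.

G(u, v, w) = NOT ((((NOT u AND v) AND NOT w) OR ((NOT u AND v) AND w)) OR ((u AND NOT v) AND NOT w))

The 0-rows are (0,1,0), (0,1,1), (1,0,0). Take each as a conjunction (¬u·v·¬w, ¬u·v·w, u·¬v·¬w), form their disjunction, and complement — that gives a formula that is 1 everywhere G is.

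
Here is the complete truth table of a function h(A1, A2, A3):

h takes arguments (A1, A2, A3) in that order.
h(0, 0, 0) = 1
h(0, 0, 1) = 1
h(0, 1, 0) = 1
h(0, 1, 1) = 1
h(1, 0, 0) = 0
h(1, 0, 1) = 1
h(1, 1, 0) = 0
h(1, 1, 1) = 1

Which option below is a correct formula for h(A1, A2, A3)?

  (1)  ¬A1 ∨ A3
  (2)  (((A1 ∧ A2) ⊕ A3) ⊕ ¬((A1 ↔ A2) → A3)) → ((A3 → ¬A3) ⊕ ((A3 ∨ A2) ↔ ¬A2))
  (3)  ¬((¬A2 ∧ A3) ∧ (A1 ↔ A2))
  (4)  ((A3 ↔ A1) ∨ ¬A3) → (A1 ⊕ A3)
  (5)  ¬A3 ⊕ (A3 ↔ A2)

1

(2): at (0,1,1) it gives 0, but h = 1 — eliminated.
(3): at (0,0,1) it gives 0, but h = 1 — eliminated.
(4): at (0,0,0) it gives 0, but h = 1 — eliminated.
(5): at (0,0,0) it gives 0, but h = 1 — eliminated.
Only (1) survives; checking it on all 8 rows confirms it matches h.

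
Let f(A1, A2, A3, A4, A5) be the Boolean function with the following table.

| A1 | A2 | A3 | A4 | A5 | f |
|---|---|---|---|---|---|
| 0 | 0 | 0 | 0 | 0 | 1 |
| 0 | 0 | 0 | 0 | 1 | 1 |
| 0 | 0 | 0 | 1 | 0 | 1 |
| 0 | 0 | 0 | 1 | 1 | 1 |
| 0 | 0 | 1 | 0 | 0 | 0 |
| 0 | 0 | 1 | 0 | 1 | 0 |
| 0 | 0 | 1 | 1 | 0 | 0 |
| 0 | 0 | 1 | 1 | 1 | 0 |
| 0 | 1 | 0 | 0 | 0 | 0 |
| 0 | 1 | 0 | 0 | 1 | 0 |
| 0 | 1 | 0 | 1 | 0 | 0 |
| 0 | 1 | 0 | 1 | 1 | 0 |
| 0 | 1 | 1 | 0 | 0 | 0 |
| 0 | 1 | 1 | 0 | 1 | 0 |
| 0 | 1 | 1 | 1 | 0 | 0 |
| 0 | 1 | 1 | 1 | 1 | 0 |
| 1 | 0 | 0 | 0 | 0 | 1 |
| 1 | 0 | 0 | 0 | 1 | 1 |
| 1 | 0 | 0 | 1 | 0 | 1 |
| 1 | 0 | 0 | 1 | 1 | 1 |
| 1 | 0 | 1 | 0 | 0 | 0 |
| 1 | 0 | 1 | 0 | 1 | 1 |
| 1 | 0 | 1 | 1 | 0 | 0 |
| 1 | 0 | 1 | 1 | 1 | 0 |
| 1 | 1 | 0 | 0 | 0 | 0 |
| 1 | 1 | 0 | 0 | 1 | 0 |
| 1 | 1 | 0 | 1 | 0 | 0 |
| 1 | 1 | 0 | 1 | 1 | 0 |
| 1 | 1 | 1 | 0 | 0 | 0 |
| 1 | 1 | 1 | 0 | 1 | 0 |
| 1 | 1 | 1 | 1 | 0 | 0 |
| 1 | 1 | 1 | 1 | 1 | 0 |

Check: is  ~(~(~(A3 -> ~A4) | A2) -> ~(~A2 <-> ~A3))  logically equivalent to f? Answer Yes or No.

No

Test each input against both f and the formula:
  A1=0, A2=0, A3=0, A4=0, A5=0: formula gives 1, f = 1 ✓
  A1=0, A2=0, A3=0, A4=0, A5=1: formula gives 1, f = 1 ✓
  A1=0, A2=0, A3=0, A4=1, A5=0: formula gives 1, f = 1 ✓
  A1=0, A2=0, A3=0, A4=1, A5=1: formula gives 1, f = 1 ✓
  …
  A1=1, A2=0, A3=1, A4=0, A5=1: formula gives 0, but f = 1 ✗
Row (1,0,1,0,1) is a counterexample, so the formula is not equivalent to f.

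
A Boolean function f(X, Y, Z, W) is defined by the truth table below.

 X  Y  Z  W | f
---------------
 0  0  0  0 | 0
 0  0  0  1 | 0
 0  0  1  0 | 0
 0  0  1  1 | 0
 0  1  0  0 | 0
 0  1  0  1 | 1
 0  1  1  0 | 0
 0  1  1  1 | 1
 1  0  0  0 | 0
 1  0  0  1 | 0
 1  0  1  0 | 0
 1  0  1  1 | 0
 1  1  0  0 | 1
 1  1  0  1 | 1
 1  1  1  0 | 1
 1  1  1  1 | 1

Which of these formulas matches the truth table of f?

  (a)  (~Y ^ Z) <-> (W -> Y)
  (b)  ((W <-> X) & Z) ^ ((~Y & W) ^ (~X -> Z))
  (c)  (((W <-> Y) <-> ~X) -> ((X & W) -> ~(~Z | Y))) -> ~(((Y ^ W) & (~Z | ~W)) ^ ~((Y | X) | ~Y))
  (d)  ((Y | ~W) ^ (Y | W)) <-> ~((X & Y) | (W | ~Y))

(a) disagrees with f on (0,0,0,0) (formula → 1, table → 0); rule it out.
(b) disagrees with f on (0,0,0,1) (formula → 1, table → 0); rule it out.
(c) disagrees with f on (0,0,0,0) (formula → 1, table → 0); rule it out.
(d) is the remaining candidate, and it agrees with f on all 16 inputs.

d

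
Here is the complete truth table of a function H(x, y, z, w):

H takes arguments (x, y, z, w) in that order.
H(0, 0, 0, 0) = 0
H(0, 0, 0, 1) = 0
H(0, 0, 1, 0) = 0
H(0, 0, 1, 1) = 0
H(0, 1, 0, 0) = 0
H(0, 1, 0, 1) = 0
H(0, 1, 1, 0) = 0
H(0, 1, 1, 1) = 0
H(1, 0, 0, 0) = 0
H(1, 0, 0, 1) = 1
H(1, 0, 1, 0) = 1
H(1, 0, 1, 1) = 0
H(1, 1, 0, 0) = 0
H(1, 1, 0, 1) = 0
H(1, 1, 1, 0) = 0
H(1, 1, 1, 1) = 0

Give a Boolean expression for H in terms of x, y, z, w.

Collect the rows where H=1 — (1,0,0,1), (1,0,1,0) — and write one minterm per row: x·¬y·¬z·w, x·¬y·z·¬w. Their union (logical OR) reproduces the table exactly.

H(x, y, z, w) = (((x ∧ ¬y) ∧ ¬z) ∧ w) ∨ (((x ∧ ¬y) ∧ z) ∧ ¬w)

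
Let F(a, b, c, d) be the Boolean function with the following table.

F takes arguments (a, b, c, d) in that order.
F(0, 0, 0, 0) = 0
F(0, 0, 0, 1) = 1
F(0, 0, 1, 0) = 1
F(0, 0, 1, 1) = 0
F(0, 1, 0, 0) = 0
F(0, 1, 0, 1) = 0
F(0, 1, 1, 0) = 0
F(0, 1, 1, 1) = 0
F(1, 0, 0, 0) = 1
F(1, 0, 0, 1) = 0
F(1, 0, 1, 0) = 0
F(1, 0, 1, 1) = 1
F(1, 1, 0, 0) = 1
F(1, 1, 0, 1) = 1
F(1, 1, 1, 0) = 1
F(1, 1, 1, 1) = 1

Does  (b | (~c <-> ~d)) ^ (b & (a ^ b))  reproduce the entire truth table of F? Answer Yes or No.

No

Evaluate (b | (~c <-> ~d)) ^ (b & (a ^ b)) on each row and compare to F:
  a=0, b=0, c=0, d=0: formula gives 1, but F = 0 ✗
A single disagreement suffices: at (0,0,0,0) they differ, so the formula does not compute F.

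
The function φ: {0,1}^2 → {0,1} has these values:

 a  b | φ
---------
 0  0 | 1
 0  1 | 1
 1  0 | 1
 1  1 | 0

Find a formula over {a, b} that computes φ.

φ(a, b) = (a · b)'

The output is 0 only when every input is 1 — NAND of all inputs.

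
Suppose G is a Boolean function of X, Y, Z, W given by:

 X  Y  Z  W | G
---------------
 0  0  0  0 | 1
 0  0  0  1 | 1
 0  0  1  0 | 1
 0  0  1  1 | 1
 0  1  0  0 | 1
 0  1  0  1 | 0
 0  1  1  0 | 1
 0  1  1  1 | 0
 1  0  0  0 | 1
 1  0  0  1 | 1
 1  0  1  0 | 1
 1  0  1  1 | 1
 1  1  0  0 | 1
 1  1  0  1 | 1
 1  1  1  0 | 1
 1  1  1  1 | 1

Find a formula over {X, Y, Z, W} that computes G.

G is 0 on only 2 rows — (0,1,0,1), (0,1,1,1). Writing each as a minterm (¬X·Y·¬Z·W, ¬X·Y·Z·W) and OR-ing them characterizes exactly where G=0, so G is the negation of that disjunction.

G(X, Y, Z, W) = NOT ((((NOT X AND Y) AND NOT Z) AND W) OR (((NOT X AND Y) AND Z) AND W))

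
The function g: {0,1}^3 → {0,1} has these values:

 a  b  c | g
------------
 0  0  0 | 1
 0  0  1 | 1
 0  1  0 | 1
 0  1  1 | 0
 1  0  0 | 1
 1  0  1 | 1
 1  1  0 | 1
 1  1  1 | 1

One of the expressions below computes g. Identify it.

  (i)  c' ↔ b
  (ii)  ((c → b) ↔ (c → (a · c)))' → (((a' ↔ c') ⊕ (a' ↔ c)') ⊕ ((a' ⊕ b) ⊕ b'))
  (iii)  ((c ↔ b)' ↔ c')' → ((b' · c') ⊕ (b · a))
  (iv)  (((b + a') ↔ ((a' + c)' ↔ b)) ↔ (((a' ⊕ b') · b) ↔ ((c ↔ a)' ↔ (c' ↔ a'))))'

(i) fails at (0,0,0): the formula yields 0, g is 1.
(iii) fails at (0,0,1): the formula yields 0, g is 1.
(iv) fails at (0,0,0): the formula yields 0, g is 1.
Only (ii) survives; checking it on all 8 rows confirms it matches g.

ii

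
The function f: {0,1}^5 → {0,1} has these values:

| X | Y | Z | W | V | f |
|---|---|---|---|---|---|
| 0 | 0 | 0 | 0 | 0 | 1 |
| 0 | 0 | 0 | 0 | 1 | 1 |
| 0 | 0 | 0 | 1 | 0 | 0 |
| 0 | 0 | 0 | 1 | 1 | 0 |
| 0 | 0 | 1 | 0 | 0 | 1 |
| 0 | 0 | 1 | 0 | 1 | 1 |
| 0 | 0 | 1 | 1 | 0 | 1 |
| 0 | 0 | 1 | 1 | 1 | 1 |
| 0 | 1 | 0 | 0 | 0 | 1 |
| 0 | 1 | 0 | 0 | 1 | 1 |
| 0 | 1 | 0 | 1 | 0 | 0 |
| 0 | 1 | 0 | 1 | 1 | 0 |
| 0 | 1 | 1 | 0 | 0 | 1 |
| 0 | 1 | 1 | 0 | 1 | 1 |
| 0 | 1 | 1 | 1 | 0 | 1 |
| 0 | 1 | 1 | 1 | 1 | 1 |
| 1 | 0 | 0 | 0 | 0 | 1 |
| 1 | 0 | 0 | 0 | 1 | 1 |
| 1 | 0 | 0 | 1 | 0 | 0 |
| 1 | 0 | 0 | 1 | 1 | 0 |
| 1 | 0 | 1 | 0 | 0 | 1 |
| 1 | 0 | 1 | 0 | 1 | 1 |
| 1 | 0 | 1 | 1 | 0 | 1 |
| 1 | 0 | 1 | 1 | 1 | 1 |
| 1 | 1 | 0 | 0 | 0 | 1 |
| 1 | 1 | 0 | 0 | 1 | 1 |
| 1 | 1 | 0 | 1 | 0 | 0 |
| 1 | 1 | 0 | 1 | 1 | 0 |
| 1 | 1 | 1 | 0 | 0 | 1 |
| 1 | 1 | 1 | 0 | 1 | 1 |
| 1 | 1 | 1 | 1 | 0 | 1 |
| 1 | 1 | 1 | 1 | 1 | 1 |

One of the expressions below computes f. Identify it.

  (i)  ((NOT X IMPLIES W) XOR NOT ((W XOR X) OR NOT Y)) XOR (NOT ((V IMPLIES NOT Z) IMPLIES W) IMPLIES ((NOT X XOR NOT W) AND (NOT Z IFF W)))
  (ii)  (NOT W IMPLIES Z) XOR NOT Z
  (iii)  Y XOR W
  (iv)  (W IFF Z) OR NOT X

ii

(i): at (0,0,0,0,0) it gives 0, but f = 1 — eliminated.
(iii): at (0,0,0,0,0) it gives 0, but f = 1 — eliminated.
(iv): at (0,0,0,1,0) it gives 1, but f = 0 — eliminated.
Only (ii) survives; checking it on all 32 rows confirms it matches f.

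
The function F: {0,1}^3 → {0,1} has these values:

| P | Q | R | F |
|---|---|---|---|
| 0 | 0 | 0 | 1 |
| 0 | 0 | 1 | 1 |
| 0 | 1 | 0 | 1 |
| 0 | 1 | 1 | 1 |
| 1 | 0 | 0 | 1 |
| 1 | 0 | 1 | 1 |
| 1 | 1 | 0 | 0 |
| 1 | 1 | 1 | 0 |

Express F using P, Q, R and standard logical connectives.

F is 0 on only 2 rows — (1,1,0), (1,1,1). Writing each as a minterm (P·Q·¬R, P·Q·R) and OR-ing them characterizes exactly where F=0, so F is the negation of that disjunction.

F(P, Q, R) = not (((P and Q) and not R) or ((P and Q) and R))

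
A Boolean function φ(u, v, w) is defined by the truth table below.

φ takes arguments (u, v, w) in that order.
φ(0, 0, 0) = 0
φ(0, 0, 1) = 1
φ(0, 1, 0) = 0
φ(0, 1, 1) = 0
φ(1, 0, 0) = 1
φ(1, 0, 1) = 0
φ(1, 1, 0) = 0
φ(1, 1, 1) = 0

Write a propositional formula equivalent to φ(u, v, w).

The 1-rows are (0,0,1), (1,0,0). Each contributes one minterm — ¬u·¬v·w; u·¬v·¬w — and their disjunction is a sum-of-products form of φ.

φ(u, v, w) = ((~u & ~v) & w) | ((u & ~v) & ~w)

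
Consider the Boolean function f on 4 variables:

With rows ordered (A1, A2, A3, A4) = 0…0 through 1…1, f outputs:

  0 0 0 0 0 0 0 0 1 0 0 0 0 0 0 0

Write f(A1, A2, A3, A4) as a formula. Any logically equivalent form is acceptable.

Only row (1,0,0,0) gives 1. That row's minterm A1·¬A2·¬A3·¬A4 is f directly.

f(A1, A2, A3, A4) = ((A1 · A2') · A3') · A4'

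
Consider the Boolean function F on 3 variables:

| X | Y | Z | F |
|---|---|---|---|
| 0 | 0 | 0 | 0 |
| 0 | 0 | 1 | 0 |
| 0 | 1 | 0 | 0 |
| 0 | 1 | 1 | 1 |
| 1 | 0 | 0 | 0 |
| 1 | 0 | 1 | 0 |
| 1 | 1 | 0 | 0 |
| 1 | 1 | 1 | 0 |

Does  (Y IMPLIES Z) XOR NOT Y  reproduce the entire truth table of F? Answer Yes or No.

No

Evaluate (Y IMPLIES Z) XOR NOT Y on each row and compare to F:
  X=0, Y=0, Z=0: formula gives 0, F = 0 ✓
  X=0, Y=0, Z=1: formula gives 0, F = 0 ✓
  X=0, Y=1, Z=0: formula gives 0, F = 0 ✓
  X=0, Y=1, Z=1: formula gives 1, F = 1 ✓
  X=1, Y=0, Z=0: formula gives 0, F = 0 ✓
  …
  X=1, Y=1, Z=1: formula gives 1, but F = 0 ✗
A single disagreement suffices: at (1,1,1) they differ, so the formula does not compute F.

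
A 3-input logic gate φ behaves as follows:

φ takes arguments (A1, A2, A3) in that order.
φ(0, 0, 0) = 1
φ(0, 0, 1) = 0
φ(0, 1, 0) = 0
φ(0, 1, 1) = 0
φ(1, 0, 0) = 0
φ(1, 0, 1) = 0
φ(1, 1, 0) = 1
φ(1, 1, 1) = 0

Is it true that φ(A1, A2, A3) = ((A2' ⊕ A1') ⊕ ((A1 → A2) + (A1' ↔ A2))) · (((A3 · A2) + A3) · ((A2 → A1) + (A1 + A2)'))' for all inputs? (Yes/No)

Yes

Check the formula against φ row by row:
  A1=0, A2=0, A3=0: formula gives 1, φ = 1 ✓
  A1=0, A2=0, A3=1: formula gives 0, φ = 0 ✓
  A1=0, A2=1, A3=0: formula gives 0, φ = 0 ✓
  A1=0, A2=1, A3=1: formula gives 0, φ = 0 ✓
  A1=1, A2=0, A3=0: formula gives 0, φ = 0 ✓
  … (the remaining 3 rows also agree.)
Every row agrees, so the formula is equivalent.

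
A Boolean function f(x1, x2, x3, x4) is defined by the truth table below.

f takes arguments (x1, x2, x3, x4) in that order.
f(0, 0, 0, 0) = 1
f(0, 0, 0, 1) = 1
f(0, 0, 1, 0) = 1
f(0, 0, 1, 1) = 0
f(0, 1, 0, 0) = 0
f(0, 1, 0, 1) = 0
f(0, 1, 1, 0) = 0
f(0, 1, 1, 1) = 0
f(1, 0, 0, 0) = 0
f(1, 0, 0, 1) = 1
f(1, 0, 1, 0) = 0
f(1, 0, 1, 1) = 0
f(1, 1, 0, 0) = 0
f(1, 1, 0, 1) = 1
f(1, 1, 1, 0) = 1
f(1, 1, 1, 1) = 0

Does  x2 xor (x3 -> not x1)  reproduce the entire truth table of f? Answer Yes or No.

Check the formula against f row by row:
  x1=0, x2=0, x3=0, x4=0: formula gives 1, f = 1 ✓
  x1=0, x2=0, x3=0, x4=1: formula gives 1, f = 1 ✓
  x1=0, x2=0, x3=1, x4=0: formula gives 1, f = 1 ✓
  x1=0, x2=0, x3=1, x4=1: formula gives 1, but f = 0 ✗
A single disagreement suffices: at (0,0,1,1) they differ, so the formula does not compute f.

No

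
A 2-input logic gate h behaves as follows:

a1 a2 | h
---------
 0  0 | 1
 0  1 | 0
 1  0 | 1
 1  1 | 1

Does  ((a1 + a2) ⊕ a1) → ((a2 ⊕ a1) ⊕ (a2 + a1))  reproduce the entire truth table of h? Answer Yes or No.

Check the formula against h row by row:
  a1=0, a2=0: formula gives 1, h = 1 ✓
  a1=0, a2=1: formula gives 0, h = 0 ✓
  a1=1, a2=0: formula gives 1, h = 1 ✓
  a1=1, a2=1: formula gives 1, h = 1 ✓
Every row agrees, so the formula is equivalent.

Yes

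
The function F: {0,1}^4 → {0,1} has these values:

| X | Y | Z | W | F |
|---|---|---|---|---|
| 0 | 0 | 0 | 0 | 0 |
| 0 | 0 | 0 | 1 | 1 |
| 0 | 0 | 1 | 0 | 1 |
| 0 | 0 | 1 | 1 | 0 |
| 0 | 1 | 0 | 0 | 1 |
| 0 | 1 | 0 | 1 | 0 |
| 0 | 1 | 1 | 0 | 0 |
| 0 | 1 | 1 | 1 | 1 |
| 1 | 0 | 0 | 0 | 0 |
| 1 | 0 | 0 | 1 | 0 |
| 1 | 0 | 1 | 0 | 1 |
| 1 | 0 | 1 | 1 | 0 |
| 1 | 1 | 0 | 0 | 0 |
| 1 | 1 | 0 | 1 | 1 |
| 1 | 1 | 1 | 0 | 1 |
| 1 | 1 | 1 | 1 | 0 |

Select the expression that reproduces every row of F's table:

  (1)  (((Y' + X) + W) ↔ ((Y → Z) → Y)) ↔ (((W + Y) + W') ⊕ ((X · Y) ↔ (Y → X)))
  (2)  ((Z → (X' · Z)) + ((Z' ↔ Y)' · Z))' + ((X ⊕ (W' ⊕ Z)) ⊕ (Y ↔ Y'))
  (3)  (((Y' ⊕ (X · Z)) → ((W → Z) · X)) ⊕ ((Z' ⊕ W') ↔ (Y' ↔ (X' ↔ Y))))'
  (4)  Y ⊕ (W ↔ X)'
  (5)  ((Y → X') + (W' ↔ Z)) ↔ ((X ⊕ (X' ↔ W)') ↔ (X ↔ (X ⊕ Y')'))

3

(1) disagrees with F on (0,0,0,1) (formula → 0, table → 1); rule it out.
(2) disagrees with F on (0,0,0,0) (formula → 1, table → 0); rule it out.
(4) disagrees with F on (0,0,1,0) (formula → 0, table → 1); rule it out.
(5) disagrees with F on (0,0,0,0) (formula → 1, table → 0); rule it out.
(3) is the remaining candidate, and it agrees with F on all 16 inputs.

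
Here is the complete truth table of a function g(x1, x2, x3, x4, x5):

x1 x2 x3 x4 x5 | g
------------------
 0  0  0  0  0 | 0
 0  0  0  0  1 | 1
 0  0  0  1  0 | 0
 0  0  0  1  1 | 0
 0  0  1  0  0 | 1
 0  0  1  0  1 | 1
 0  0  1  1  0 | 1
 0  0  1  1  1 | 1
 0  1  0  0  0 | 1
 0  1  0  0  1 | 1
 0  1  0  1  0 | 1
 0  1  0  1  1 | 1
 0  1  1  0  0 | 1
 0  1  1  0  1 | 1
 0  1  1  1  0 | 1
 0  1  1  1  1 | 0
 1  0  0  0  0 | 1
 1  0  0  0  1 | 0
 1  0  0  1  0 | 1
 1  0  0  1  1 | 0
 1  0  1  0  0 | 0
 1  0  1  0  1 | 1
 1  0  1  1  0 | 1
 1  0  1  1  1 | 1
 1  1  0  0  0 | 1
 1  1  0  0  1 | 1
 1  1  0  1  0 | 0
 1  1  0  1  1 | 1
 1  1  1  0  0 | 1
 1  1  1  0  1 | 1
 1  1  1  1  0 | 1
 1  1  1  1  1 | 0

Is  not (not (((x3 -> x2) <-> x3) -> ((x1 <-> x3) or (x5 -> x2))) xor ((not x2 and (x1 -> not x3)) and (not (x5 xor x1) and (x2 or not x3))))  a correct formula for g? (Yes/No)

Check the formula against g row by row:
  x1=0, x2=0, x3=0, x4=0, x5=0: formula gives 0, g = 0 ✓
  x1=0, x2=0, x3=0, x4=0, x5=1: formula gives 1, g = 1 ✓
  x1=0, x2=0, x3=0, x4=1, x5=0: formula gives 0, g = 0 ✓
  x1=0, x2=0, x3=0, x4=1, x5=1: formula gives 1, but g = 0 ✗
A single disagreement suffices: at (0,0,0,1,1) they differ, so the formula does not compute g.

No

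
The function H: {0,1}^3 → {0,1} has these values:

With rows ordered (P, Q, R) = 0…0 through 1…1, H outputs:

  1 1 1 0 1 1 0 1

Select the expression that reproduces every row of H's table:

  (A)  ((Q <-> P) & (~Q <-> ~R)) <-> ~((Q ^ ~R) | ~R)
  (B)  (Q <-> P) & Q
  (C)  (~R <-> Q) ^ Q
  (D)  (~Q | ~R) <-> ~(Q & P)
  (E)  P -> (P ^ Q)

D

(A) disagrees with H on (0,0,0) (formula → 0, table → 1); rule it out.
(B) disagrees with H on (0,0,0) (formula → 0, table → 1); rule it out.
(C) disagrees with H on (0,0,0) (formula → 0, table → 1); rule it out.
(E) disagrees with H on (0,1,1) (formula → 1, table → 0); rule it out.
That leaves (D). Evaluating it on every row reproduces the table of H exactly.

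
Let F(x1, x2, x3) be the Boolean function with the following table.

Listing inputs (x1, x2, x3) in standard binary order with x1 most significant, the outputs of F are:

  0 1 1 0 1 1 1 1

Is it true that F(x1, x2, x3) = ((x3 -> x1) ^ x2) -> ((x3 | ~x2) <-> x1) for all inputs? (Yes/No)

Yes

Evaluate ((x3 -> x1) ^ x2) -> ((x3 | ~x2) <-> x1) on each row and compare to F:
  x1=0, x2=0, x3=0: formula gives 0, F = 0 ✓
  x1=0, x2=0, x3=1: formula gives 1, F = 1 ✓
  x1=0, x2=1, x3=0: formula gives 1, F = 1 ✓
  x1=0, x2=1, x3=1: formula gives 0, F = 0 ✓
  x1=1, x2=0, x3=0: formula gives 1, F = 1 ✓
  …and likewise for the remaining 3 rows.
No disagreement on any input; they are logically equivalent.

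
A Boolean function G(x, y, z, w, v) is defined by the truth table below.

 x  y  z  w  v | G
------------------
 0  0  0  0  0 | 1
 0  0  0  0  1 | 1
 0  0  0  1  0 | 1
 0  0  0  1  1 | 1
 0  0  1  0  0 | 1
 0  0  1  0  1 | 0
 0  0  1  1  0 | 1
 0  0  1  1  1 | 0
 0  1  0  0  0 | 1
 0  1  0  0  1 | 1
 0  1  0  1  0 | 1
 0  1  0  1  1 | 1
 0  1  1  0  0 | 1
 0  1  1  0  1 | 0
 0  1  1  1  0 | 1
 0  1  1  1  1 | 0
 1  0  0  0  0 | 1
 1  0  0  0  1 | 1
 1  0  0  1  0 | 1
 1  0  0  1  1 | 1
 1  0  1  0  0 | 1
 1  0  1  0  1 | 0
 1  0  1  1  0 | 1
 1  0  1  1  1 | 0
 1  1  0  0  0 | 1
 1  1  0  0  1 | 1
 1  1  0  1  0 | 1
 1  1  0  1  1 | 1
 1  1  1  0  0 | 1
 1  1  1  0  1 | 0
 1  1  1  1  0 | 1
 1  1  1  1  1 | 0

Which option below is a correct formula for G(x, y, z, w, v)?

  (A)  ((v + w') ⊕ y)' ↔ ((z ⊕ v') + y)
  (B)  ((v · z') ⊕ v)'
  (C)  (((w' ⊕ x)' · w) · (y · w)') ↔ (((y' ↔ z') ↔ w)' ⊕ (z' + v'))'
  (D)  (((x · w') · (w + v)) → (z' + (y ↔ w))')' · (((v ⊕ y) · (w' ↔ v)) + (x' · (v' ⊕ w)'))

B

(A) fails at (0,0,0,0,0): the formula yields 0, G is 1.
(C) fails at (0,0,0,0,0): the formula yields 0, G is 1.
(D) fails at (0,0,0,0,0): the formula yields 0, G is 1.
That leaves (B). Evaluating it on every row reproduces the table of G exactly.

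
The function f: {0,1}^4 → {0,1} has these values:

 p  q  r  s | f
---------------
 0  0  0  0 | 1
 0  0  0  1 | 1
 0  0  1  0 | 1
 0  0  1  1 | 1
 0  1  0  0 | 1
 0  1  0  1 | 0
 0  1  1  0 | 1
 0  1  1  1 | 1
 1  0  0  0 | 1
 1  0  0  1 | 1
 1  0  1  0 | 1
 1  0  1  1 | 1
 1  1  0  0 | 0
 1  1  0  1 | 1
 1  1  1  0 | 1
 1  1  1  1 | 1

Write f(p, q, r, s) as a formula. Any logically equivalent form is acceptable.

f is 0 on only 2 rows — (0,1,0,1), (1,1,0,0). Writing each as a minterm (¬p·q·¬r·s, p·q·¬r·¬s) and OR-ing them characterizes exactly where f=0, so f is the negation of that disjunction.

f(p, q, r, s) = NOT ((((NOT p AND q) AND NOT r) AND s) OR (((p AND q) AND NOT r) AND NOT s))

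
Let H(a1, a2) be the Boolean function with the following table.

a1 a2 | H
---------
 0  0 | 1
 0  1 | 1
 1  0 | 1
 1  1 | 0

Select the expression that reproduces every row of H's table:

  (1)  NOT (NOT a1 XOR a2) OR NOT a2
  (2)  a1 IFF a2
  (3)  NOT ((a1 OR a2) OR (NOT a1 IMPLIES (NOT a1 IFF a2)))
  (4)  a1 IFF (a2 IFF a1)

1

(2) fails at (0,1): the formula yields 0, H is 1.
(3) fails at (0,1): the formula yields 0, H is 1.
(4) fails at (0,0): the formula yields 0, H is 1.
(1) is the remaining candidate, and it agrees with H on all 4 inputs.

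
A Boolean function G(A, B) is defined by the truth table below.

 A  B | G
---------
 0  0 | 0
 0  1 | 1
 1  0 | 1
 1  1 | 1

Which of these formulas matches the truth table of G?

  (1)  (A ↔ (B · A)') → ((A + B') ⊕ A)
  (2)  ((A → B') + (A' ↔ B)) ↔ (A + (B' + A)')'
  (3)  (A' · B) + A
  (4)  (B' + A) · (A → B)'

3

(1): at (0,0) it gives 1, but G = 0 — eliminated.
(2): at (0,0) it gives 1, but G = 0 — eliminated.
(4): at (0,1) it gives 0, but G = 1 — eliminated.
That leaves (3). Evaluating it on every row reproduces the table of G exactly.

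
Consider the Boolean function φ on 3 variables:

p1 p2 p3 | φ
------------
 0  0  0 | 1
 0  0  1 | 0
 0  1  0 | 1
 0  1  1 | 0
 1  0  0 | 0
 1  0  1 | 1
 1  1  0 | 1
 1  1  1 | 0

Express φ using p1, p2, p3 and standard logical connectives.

φ(p1, p2, p3) = ((((p1' · p2') · p3') + ((p1' · p2) · p3')) + ((p1 · p2') · p3)) + ((p1 · p2) · p3')

φ=1 on 4 inputs: (0,0,0), (0,1,0), (1,0,1), (1,1,0). Reading each as a conjunction of literals (¬p1·¬p2·¬p3, ¬p1·p2·¬p3, p1·¬p2·p3, p1·p2·¬p3) and taking the OR gives the canonical DNF.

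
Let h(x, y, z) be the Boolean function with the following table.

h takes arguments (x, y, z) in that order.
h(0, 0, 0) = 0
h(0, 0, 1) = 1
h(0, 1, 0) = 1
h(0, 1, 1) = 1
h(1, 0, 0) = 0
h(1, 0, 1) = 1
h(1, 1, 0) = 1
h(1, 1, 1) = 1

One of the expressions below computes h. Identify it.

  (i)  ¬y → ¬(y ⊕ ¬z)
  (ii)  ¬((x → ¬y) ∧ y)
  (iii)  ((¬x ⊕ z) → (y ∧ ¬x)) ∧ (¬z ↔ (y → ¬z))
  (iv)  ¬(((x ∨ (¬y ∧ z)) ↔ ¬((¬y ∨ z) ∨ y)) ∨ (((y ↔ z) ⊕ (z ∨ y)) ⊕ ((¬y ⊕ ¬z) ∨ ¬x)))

i

(ii) disagrees with h on (0,0,0) (formula → 1, table → 0); rule it out.
(iii) disagrees with h on (0,0,1) (formula → 0, table → 1); rule it out.
(iv) disagrees with h on (0,1,0) (formula → 0, table → 1); rule it out.
Only (i) survives; checking it on all 8 rows confirms it matches h.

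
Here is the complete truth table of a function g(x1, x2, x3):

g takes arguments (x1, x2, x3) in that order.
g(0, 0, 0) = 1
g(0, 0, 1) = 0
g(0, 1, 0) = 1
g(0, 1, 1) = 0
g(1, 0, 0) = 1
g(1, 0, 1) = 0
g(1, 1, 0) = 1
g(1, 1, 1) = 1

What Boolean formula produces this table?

The 0-rows are (0,0,1), (0,1,1), (1,0,1). Take each as a conjunction (¬x1·¬x2·x3, ¬x1·x2·x3, x1·¬x2·x3), form their disjunction, and complement — that gives a formula that is 1 everywhere g is.

g(x1, x2, x3) = NOT ((((NOT x1 AND NOT x2) AND x3) OR ((NOT x1 AND x2) AND x3)) OR ((x1 AND NOT x2) AND x3))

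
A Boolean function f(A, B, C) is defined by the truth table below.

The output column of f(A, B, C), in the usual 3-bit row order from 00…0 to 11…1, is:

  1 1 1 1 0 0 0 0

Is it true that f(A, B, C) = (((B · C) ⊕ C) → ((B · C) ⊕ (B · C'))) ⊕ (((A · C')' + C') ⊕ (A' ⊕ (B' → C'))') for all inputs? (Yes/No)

Yes

Check the formula against f row by row:
  A=0, B=0, C=0: formula gives 1, f = 1 ✓
  A=0, B=0, C=1: formula gives 1, f = 1 ✓
  A=0, B=1, C=0: formula gives 1, f = 1 ✓
  A=0, B=1, C=1: formula gives 1, f = 1 ✓
  A=1, B=0, C=0: formula gives 0, f = 0 ✓
  … (the remaining 3 rows also agree.)
Every row agrees, so the formula is equivalent.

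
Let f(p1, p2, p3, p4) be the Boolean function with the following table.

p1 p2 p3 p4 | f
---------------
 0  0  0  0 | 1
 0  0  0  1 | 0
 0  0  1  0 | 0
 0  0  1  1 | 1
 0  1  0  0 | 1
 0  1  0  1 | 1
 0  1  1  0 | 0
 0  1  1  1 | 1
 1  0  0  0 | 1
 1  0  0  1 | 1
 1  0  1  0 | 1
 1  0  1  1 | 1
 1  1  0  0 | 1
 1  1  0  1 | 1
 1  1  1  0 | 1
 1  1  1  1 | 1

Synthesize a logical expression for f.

The 0-rows are (0,0,0,1), (0,0,1,0), (0,1,1,0). Take each as a conjunction (¬p1·¬p2·¬p3·p4, ¬p1·¬p2·p3·¬p4, ¬p1·p2·p3·¬p4), form their disjunction, and complement — that gives a formula that is 1 everywhere f is.

f(p1, p2, p3, p4) = ~(((((~p1 & ~p2) & ~p3) & p4) | (((~p1 & ~p2) & p3) & ~p4)) | (((~p1 & p2) & p3) & ~p4))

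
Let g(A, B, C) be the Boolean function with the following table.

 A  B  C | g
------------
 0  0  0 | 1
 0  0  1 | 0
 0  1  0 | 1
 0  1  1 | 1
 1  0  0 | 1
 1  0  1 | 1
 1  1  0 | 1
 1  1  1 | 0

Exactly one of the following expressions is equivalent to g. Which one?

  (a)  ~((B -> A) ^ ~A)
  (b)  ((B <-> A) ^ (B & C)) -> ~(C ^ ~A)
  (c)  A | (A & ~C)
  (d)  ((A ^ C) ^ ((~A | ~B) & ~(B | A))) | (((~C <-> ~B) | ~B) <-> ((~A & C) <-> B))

d

(a) fails at (0,0,1): the formula yields 1, g is 0.
(b) fails at (0,0,0): the formula yields 0, g is 1.
(c) fails at (0,0,0): the formula yields 0, g is 1.
Only (d) survives; checking it on all 8 rows confirms it matches g.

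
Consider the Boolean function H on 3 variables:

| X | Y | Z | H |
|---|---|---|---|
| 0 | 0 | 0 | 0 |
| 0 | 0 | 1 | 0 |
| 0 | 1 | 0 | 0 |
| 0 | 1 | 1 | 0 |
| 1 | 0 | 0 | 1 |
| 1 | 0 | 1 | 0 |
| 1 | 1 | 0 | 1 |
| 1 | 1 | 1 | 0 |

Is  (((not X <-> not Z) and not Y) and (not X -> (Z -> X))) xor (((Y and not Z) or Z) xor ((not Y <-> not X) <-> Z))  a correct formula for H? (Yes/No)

Evaluate (((not X <-> not Z) and not Y) and (not X -> (Z -> X))) xor (((Y and not Z) or Z) xor ((not Y <-> not X) <-> Z)) on each row and compare to H:
  X=0, Y=0, Z=0: formula gives 1, but H = 0 ✗
Row (0,0,0) is a counterexample, so the formula is not equivalent to H.

No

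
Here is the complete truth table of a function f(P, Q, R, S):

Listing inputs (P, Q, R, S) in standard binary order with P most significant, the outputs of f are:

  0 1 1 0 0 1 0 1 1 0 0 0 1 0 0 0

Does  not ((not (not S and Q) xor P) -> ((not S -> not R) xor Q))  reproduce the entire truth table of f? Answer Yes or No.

Evaluate not ((not (not S and Q) xor P) -> ((not S -> not R) xor Q)) on each row and compare to f:
  P=0, Q=0, R=0, S=0: formula gives 0, f = 0 ✓
  P=0, Q=0, R=0, S=1: formula gives 0, but f = 1 ✗
Row (0,0,0,1) is a counterexample, so the formula is not equivalent to f.

No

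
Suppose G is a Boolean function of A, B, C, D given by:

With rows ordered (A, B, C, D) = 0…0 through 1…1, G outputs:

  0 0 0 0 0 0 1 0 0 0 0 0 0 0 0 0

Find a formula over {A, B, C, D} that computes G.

Only row (0,1,1,0) gives 1. That row's minterm ¬A·B·C·¬D is G directly.

G(A, B, C, D) = ((not A and B) and C) and not D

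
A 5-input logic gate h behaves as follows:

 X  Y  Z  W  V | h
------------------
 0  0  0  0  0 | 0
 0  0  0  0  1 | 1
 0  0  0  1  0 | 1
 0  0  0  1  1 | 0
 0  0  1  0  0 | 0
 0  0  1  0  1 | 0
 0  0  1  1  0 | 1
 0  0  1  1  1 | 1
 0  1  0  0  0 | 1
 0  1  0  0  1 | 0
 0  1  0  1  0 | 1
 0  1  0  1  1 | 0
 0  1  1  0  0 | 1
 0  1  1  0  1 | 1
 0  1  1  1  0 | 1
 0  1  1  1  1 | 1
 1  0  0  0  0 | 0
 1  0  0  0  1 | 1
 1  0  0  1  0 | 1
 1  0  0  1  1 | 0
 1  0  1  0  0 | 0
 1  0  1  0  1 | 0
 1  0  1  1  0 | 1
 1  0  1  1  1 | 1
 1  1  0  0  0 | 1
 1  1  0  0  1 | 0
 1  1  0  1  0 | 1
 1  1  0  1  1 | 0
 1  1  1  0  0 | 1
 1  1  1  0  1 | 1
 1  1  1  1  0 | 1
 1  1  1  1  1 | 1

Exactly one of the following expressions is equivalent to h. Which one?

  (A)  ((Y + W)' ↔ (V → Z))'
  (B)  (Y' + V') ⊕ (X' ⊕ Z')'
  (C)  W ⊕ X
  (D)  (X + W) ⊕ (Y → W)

A

(B) fails at (0,0,0,0,1): the formula yields 0, h is 1.
(C) fails at (0,0,0,0,1): the formula yields 0, h is 1.
(D) fails at (0,0,0,0,0): the formula yields 1, h is 0.
That leaves (A). Evaluating it on every row reproduces the table of h exactly.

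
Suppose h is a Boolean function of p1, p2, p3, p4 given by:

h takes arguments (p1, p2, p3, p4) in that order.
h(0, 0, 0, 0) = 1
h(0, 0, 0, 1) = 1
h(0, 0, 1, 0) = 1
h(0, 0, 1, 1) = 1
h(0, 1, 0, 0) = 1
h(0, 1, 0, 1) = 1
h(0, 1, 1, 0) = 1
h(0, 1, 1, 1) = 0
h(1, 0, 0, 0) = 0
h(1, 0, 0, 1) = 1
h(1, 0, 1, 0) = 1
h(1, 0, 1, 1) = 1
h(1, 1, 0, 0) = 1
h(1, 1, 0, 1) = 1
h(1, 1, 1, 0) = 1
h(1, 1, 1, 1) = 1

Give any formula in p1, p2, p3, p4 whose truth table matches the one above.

h(p1, p2, p3, p4) = not ((((not p1 and p2) and p3) and p4) or (((p1 and not p2) and not p3) and not p4))

There are just 2 zero rows: (0,1,1,1), (1,0,0,0). Their minterms are ¬p1·p2·p3·p4, p1·¬p2·¬p3·¬p4; the OR of those covers precisely the 0-outputs, and negating it yields h.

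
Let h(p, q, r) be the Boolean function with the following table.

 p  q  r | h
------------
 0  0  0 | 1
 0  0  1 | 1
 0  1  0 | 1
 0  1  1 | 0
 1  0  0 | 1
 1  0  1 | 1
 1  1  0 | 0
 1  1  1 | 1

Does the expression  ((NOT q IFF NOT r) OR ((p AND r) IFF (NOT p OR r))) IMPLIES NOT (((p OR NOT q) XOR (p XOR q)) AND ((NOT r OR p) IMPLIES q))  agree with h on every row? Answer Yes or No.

No

Test each input against both h and the formula:
  p=0, q=0, r=0: formula gives 1, h = 1 ✓
  p=0, q=0, r=1: formula gives 1, h = 1 ✓
  p=0, q=1, r=0: formula gives 1, h = 1 ✓
  p=0, q=1, r=1: formula gives 0, h = 0 ✓
  p=1, q=0, r=0: formula gives 1, h = 1 ✓
  …
  p=1, q=1, r=1: formula gives 0, but h = 1 ✗
A single disagreement suffices: at (1,1,1) they differ, so the formula does not compute h.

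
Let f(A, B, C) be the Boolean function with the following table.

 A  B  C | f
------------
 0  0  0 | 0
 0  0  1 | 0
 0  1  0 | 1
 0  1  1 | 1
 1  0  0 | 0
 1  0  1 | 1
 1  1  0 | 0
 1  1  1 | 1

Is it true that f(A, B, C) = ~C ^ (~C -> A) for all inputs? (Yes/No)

No

Check the formula against f row by row:
  A=0, B=0, C=0: formula gives 1, but f = 0 ✗
A single disagreement suffices: at (0,0,0) they differ, so the formula does not compute f.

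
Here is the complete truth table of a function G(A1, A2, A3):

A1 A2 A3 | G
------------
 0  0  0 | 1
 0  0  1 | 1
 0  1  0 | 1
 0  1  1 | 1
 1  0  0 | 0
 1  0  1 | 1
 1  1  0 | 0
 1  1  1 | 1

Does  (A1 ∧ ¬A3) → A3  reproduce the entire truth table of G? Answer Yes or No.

Yes

Evaluate (A1 ∧ ¬A3) → A3 on each row and compare to G:
  A1=0, A2=0, A3=0: formula gives 1, G = 1 ✓
  A1=0, A2=0, A3=1: formula gives 1, G = 1 ✓
  A1=0, A2=1, A3=0: formula gives 1, G = 1 ✓
  A1=0, A2=1, A3=1: formula gives 1, G = 1 ✓
  A1=1, A2=0, A3=0: formula gives 0, G = 0 ✓
  … (the remaining 3 rows also agree.)
Every row agrees, so the formula is equivalent.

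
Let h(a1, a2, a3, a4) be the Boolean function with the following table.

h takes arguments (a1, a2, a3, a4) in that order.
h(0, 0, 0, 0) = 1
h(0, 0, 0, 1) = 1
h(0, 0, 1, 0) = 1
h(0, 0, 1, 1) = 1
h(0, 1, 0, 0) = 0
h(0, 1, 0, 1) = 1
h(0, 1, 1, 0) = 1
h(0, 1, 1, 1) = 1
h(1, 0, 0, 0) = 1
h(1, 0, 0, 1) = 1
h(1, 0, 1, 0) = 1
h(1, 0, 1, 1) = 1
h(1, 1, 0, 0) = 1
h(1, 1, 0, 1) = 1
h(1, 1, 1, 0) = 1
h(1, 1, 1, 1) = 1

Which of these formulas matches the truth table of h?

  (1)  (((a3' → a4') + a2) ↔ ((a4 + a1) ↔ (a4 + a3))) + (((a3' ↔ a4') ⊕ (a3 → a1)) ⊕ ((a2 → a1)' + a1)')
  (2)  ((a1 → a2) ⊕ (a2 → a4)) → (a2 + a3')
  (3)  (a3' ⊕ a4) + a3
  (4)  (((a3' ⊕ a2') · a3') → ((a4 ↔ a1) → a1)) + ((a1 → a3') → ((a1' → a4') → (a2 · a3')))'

4

(1) disagrees with h on (0,0,0,1) (formula → 0, table → 1); rule it out.
(2) disagrees with h on (0,1,0,0) (formula → 1, table → 0); rule it out.
(3) disagrees with h on (0,0,0,1) (formula → 0, table → 1); rule it out.
That leaves (4). Evaluating it on every row reproduces the table of h exactly.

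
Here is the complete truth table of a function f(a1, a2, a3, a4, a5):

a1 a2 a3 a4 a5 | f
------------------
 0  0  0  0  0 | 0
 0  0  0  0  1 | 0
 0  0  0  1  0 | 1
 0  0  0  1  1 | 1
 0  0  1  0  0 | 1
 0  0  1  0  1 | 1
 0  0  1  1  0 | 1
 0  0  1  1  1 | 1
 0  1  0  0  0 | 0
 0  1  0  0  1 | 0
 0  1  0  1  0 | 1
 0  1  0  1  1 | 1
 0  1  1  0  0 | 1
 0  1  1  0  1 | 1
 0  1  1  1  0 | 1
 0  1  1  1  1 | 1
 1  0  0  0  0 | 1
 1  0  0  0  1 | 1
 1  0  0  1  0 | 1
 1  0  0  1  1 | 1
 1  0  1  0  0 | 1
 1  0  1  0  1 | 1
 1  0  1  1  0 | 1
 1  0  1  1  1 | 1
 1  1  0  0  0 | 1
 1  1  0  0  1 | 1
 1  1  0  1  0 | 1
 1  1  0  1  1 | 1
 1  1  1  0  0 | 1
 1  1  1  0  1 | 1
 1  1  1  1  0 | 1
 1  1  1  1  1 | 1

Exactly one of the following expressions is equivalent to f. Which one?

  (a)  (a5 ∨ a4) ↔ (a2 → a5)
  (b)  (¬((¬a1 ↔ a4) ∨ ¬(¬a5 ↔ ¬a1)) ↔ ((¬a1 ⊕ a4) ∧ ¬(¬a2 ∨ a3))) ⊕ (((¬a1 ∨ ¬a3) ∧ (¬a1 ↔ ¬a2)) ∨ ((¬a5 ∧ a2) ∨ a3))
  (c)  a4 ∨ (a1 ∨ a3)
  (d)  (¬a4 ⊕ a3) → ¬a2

c

(a) fails at (0,0,0,0,1): the formula yields 1, f is 0.
(b) fails at (0,0,0,0,0): the formula yields 1, f is 0.
(d) fails at (0,0,0,0,0): the formula yields 1, f is 0.
That leaves (c). Evaluating it on every row reproduces the table of f exactly.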